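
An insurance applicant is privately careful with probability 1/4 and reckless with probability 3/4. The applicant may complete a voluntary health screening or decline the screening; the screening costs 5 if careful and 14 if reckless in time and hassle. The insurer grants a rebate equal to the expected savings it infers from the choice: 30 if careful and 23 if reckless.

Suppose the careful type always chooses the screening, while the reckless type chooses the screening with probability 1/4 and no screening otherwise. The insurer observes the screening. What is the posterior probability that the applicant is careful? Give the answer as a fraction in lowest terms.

P(the screening) = (1/4)·1 + (3/4)·(1/4) = 7/16.
By Bayes' rule, P(careful | the screening) = (1/4) / (7/16) = 4/7.

4/7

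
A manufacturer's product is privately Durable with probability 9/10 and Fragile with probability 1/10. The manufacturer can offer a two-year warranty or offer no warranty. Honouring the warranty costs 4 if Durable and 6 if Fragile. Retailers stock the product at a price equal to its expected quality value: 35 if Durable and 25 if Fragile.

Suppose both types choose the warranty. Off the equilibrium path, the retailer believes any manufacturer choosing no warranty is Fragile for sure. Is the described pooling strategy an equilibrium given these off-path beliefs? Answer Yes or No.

On path, the retailer holds the prior and pays 9/10·35 + 1/10·25 = 34. Off path (no warranty), believing Fragile, it pays 25.
Durable: the warranty nets 34 − 4 = 30; no warranty nets 25. Durable stays.
Fragile: the warranty nets 34 − 6 = 28; no warranty nets 25. Fragile stays.
No type deviates, so pooling is sustained.

Yes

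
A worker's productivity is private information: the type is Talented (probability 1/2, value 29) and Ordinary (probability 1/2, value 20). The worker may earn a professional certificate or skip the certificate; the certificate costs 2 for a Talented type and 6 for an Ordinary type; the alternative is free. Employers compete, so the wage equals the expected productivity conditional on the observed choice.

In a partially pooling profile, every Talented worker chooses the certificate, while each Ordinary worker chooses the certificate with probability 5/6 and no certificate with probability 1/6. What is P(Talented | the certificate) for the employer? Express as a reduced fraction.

6/11

P(the certificate) = (1/2)·1 + (1/2)·(5/6) = 11/12.
By Bayes' rule, P(Talented | the certificate) = (1/2) / (11/12) = 6/11.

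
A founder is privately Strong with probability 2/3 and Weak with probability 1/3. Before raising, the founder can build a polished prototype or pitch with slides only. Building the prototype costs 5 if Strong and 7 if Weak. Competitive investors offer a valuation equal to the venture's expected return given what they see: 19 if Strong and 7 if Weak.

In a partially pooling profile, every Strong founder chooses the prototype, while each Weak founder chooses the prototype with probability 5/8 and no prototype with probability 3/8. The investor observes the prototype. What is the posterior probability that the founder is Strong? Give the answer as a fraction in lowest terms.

P(the prototype) = (2/3)·1 + (1/3)·(5/8) = 7/8.
By Bayes' rule, P(Strong | the prototype) = (2/3) / (7/8) = 16/21.

16/21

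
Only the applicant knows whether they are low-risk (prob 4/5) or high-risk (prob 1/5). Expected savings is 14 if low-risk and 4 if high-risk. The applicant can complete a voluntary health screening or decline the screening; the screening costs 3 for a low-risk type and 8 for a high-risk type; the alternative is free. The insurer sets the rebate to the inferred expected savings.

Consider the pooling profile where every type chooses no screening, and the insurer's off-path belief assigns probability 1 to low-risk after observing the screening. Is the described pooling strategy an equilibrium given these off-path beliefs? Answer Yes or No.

Yes

On path, the insurer holds the prior and pays 4/5·14 + 1/5·4 = 12. Off path (the screening), believing low-risk, it pays 14.
low-risk: no screening nets 12; the screening nets 14 − 3 = 11. low-risk stays.
high-risk: no screening nets 12; the screening nets 14 − 8 = 6. high-risk stays.
No type deviates, so pooling is sustained.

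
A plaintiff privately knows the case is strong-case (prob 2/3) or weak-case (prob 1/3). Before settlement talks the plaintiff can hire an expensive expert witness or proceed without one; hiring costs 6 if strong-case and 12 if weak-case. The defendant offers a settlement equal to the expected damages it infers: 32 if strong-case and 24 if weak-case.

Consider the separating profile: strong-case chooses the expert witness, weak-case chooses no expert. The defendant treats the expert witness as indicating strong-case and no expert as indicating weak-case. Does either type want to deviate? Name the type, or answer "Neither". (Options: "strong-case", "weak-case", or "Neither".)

Neither

The expert witness pays 32; no expert pays 24.
strong-case: assigned the expert witness, nets 32 − 6 = 26; deviating to no expert nets 24.
weak-case: assigned no expert, nets 24; deviating to the expert witness nets 32 − 12 = 20.
Both types strictly prefer their assigned action; no profitable deviation.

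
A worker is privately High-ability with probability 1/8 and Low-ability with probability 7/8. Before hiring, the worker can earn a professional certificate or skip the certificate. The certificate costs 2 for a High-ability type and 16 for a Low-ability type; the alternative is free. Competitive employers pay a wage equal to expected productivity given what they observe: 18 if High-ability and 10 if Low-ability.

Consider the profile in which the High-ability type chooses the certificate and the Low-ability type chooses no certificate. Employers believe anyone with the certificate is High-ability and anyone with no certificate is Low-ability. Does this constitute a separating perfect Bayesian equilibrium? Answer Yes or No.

Yes

Under these beliefs, the certificate earns wage 18 and no certificate earns wage 10.
High-ability: the certificate nets 18 − 2 = 16; no certificate nets 10. High-ability prefers the certificate.
Low-ability: the certificate nets 18 − 16 = 2; no certificate nets 10. Low-ability prefers no certificate.
Neither type deviates, so the separating profile is an equilibrium.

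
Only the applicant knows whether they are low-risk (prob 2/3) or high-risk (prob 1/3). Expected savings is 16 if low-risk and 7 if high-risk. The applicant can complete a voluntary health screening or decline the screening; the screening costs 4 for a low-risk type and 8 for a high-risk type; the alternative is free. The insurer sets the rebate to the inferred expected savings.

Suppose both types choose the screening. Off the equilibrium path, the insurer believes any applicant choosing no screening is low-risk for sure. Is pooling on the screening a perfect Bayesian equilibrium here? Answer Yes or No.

No

On path, the insurer holds the prior and pays 2/3·16 + 1/3·7 = 13. Off path (no screening), believing low-risk, it pays 16.
low-risk: the screening nets 13 − 4 = 9; no screening nets 16. low-risk would deviate.
high-risk: the screening nets 13 − 8 = 5; no screening nets 16. high-risk would deviate.
A type deviates, so pooling fails.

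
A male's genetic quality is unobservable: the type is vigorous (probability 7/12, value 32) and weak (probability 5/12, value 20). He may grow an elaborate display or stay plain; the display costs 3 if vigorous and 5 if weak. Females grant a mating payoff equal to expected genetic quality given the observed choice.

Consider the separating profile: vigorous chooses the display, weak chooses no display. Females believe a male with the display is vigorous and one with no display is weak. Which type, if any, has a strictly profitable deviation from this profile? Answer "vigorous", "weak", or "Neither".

The display pays 32; no display pays 20.
vigorous: assigned the display, nets 32 − 3 = 29; deviating to no display nets 20.
weak: assigned no display, nets 20; deviating to the display nets 32 − 5 = 27.
The weak type gains 7 by deviating.

weak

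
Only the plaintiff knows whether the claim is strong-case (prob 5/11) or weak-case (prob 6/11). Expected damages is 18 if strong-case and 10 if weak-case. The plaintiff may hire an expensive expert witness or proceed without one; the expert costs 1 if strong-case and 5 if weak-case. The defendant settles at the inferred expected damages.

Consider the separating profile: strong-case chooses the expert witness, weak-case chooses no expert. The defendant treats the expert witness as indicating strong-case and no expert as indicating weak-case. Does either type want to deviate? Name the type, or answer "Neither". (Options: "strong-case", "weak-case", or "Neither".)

weak-case

The expert witness pays 18; no expert pays 10.
strong-case: assigned the expert witness, nets 18 − 1 = 17; deviating to no expert nets 10.
weak-case: assigned no expert, nets 10; deviating to the expert witness nets 18 − 5 = 13.
The weak-case type gains 3 by deviating.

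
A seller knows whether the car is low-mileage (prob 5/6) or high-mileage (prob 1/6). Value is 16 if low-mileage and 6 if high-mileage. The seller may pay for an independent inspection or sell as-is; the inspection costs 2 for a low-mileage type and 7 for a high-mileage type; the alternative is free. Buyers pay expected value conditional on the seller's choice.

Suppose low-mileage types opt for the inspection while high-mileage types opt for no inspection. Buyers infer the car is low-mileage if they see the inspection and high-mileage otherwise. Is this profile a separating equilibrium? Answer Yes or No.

Under these beliefs, the inspection earns price 16 and no inspection earns price 6.
low-mileage: the inspection nets 16 − 2 = 14; no inspection nets 6. low-mileage prefers the inspection.
high-mileage: the inspection nets 16 − 7 = 9; no inspection nets 6. high-mileage would deviate to the inspection.
high-mileage has a profitable deviation, so the profile is not an equilibrium.

No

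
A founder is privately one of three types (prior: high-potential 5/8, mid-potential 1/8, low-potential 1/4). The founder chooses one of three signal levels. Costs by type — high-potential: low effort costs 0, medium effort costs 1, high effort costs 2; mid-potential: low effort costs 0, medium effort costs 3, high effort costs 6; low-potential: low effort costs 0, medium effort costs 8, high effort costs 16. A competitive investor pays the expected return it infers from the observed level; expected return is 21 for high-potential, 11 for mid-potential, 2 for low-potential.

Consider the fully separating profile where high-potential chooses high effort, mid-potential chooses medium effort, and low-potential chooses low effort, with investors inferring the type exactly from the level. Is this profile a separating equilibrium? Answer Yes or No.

Separating valuations: high effort → 21, medium effort → 11, low effort → 2.
high-potential (assigned high effort): low effort: 2 − 0 = 2; medium effort: 11 − 1 = 10; high effort: 21 − 2 = 19. high-potential stays.
mid-potential (assigned medium effort): low effort: 2 − 0 = 2; medium effort: 11 − 3 = 8; high effort: 21 − 6 = 15. mid-potential prefers high effort.
low-potential (assigned low effort): low effort: 2 − 0 = 2; medium effort: 11 − 8 = 3; high effort: 21 − 16 = 5. low-potential prefers high effort.
At least one type deviates; the separating profile fails.

No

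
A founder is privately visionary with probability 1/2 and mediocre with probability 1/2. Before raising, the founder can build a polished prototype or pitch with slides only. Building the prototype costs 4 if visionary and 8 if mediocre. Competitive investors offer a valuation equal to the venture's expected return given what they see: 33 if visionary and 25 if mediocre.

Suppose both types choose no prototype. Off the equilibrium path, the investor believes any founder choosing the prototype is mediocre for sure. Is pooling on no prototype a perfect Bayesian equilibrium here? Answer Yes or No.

Yes

On path, the investor holds the prior and pays 1/2·33 + 1/2·25 = 29. Off path (the prototype), believing mediocre, it pays 25.
visionary: no prototype nets 29; the prototype nets 25 − 4 = 21. visionary stays.
mediocre: no prototype nets 29; the prototype nets 25 − 8 = 17. mediocre stays.
No type deviates, so pooling is sustained.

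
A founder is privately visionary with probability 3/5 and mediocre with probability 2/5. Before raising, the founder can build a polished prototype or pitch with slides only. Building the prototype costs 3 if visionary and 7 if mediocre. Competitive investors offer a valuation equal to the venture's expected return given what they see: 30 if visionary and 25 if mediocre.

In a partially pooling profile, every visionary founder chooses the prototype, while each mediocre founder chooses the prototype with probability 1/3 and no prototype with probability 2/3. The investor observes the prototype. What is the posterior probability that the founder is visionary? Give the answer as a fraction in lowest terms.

P(the prototype) = (3/5)·1 + (2/5)·(1/3) = 11/15.
By Bayes' rule, P(visionary | the prototype) = (3/5) / (11/15) = 9/11.

9/11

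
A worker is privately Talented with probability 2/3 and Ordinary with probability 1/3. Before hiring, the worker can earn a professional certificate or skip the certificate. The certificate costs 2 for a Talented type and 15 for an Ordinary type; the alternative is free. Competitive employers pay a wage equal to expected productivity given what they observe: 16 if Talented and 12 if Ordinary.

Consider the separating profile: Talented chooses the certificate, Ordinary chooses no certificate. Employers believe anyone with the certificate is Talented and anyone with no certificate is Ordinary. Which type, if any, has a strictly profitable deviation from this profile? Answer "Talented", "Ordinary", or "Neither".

Neither

The certificate pays 16; no certificate pays 12.
Talented: assigned the certificate, nets 16 − 2 = 14; deviating to no certificate nets 12.
Ordinary: assigned no certificate, nets 12; deviating to the certificate nets 16 − 15 = 1.
Both types strictly prefer their assigned action; no profitable deviation.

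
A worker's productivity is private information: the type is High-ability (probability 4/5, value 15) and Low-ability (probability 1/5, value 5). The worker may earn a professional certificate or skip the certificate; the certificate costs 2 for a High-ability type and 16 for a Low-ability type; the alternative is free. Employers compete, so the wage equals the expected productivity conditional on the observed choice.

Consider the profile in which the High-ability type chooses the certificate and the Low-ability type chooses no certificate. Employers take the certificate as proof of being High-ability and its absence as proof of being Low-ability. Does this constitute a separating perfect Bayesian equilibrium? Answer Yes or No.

Under these beliefs, the certificate earns wage 15 and no certificate earns wage 5.
High-ability: the certificate nets 15 − 2 = 13; no certificate nets 5. High-ability prefers the certificate.
Low-ability: the certificate nets 15 − 16 = -1; no certificate nets 5. Low-ability prefers no certificate.
Neither type deviates, so the separating profile is an equilibrium.

Yes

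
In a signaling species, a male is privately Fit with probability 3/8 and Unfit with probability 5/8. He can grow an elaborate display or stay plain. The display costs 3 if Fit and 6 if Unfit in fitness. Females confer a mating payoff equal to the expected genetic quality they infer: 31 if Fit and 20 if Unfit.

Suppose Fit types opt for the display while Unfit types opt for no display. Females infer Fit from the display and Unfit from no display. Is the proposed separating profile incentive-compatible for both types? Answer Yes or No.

Under these beliefs, the display earns mating payoff 31 and no display earns mating payoff 20.
Fit: the display nets 31 − 3 = 28; no display nets 20. Fit prefers the display.
Unfit: the display nets 31 − 6 = 25; no display nets 20. Unfit would deviate to the display.
Unfit has a profitable deviation, so the profile is not an equilibrium.

No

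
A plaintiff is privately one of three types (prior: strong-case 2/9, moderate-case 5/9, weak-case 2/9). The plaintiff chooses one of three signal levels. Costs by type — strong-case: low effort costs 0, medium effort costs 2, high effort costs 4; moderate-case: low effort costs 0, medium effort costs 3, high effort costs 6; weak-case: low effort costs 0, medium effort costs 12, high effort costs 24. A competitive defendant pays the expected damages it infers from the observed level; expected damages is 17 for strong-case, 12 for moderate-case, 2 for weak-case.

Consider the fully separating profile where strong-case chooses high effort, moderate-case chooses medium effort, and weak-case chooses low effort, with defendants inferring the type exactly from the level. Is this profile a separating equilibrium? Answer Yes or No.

Separating settlements: high effort → 17, medium effort → 12, low effort → 2.
strong-case (assigned high effort): low effort: 2 − 0 = 2; medium effort: 12 − 2 = 10; high effort: 17 − 4 = 13. strong-case stays.
moderate-case (assigned medium effort): low effort: 2 − 0 = 2; medium effort: 12 − 3 = 9; high effort: 17 − 6 = 11. moderate-case prefers high effort.
weak-case (assigned low effort): low effort: 2 − 0 = 2; medium effort: 12 − 12 = 0; high effort: 17 − 24 = -7. weak-case stays.
At least one type deviates; the separating profile fails.

No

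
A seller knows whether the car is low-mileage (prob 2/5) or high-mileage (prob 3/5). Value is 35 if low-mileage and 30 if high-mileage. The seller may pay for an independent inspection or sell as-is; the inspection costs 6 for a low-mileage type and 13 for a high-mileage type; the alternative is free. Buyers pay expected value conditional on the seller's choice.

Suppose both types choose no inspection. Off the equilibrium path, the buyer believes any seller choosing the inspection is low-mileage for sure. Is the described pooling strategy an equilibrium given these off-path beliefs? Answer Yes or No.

Yes

On path, the buyer holds the prior and pays 2/5·35 + 3/5·30 = 32. Off path (the inspection), believing low-mileage, it pays 35.
low-mileage: no inspection nets 32; the inspection nets 35 − 6 = 29. low-mileage stays.
high-mileage: no inspection nets 32; the inspection nets 35 − 13 = 22. high-mileage stays.
No type deviates, so pooling is sustained.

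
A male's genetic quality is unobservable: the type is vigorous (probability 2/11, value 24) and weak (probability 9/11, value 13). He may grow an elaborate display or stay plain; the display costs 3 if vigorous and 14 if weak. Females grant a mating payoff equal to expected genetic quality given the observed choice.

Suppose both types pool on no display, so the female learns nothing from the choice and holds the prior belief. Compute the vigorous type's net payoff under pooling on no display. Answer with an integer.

Pooled mating payoff = 2/11·24 + 9/11·13 = 15.
vigorous pays no cost for no display, so net payoff = 15.

15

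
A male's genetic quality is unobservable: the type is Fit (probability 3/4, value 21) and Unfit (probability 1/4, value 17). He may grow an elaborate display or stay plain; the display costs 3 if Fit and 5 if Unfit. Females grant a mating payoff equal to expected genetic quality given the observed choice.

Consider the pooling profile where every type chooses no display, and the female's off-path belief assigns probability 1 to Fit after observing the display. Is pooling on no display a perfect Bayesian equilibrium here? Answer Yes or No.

On path, the female holds the prior and pays 3/4·21 + 1/4·17 = 20. Off path (the display), believing Fit, it pays 21.
Fit: no display nets 20; the display nets 21 − 3 = 18. Fit stays.
Unfit: no display nets 20; the display nets 21 − 5 = 16. Unfit stays.
No type deviates, so pooling is sustained.

Yes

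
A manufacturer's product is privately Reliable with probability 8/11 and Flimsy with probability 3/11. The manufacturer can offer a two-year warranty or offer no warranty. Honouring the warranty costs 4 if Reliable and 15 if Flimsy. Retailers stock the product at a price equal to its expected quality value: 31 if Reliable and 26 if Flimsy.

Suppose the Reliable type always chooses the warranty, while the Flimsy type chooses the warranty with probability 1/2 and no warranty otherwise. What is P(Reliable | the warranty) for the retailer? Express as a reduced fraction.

P(the warranty) = (8/11)·1 + (3/11)·(1/2) = 19/22.
By Bayes' rule, P(Reliable | the warranty) = (8/11) / (19/22) = 16/19.

16/19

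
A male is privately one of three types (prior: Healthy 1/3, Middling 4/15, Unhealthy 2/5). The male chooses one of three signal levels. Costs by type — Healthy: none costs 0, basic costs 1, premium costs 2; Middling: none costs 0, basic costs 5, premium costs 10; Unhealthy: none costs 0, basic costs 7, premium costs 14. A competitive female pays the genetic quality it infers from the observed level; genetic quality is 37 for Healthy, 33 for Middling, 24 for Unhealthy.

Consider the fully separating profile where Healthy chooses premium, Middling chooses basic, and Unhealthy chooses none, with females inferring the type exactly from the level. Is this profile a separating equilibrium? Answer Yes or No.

Separating mating payoffs: premium → 37, basic → 33, none → 24.
Healthy (assigned premium): none: 24 − 0 = 24; basic: 33 − 1 = 32; premium: 37 − 2 = 35. Healthy stays.
Middling (assigned basic): none: 24 − 0 = 24; basic: 33 − 5 = 28; premium: 37 − 10 = 27. Middling stays.
Unhealthy (assigned none): none: 24 − 0 = 24; basic: 33 − 7 = 26; premium: 37 − 14 = 23. Unhealthy prefers basic.
At least one type deviates; the separating profile fails.

No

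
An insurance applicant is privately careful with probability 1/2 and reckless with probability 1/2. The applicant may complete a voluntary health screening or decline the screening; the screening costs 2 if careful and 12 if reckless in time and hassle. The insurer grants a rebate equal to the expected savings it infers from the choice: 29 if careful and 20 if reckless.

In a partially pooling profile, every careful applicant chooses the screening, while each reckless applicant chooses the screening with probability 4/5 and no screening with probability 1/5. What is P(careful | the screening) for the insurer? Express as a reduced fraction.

P(the screening) = (1/2)·1 + (1/2)·(4/5) = 9/10.
By Bayes' rule, P(careful | the screening) = (1/2) / (9/10) = 5/9.

5/9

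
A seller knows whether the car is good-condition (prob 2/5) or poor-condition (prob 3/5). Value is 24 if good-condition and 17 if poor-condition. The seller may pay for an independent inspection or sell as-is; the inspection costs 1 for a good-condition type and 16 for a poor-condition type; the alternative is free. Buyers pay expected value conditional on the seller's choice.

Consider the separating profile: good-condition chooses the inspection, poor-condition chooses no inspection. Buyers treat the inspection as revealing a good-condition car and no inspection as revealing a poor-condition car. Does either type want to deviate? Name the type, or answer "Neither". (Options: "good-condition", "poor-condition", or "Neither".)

The inspection pays 24; no inspection pays 17.
good-condition: assigned the inspection, nets 24 − 1 = 23; deviating to no inspection nets 17.
poor-condition: assigned no inspection, nets 17; deviating to the inspection nets 24 − 16 = 8.
Both types strictly prefer their assigned action; no profitable deviation.

Neither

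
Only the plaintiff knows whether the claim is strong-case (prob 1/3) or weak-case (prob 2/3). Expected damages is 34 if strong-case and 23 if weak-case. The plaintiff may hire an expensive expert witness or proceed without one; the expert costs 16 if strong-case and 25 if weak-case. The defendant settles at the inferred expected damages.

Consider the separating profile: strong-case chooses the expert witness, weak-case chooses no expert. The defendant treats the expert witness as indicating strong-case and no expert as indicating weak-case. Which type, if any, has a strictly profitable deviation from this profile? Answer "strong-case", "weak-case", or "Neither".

The expert witness pays 34; no expert pays 23.
strong-case: assigned the expert witness, nets 34 − 16 = 18; deviating to no expert nets 23.
weak-case: assigned no expert, nets 23; deviating to the expert witness nets 34 − 25 = 9.
The strong-case type gains 5 by deviating.

strong-case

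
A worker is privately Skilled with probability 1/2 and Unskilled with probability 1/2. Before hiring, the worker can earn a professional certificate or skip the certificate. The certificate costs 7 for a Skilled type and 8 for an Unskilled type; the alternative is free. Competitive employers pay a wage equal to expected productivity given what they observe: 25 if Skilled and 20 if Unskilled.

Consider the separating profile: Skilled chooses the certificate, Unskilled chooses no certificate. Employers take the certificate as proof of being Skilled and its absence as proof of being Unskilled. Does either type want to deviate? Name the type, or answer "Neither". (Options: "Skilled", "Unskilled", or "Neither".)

Skilled

The certificate pays 25; no certificate pays 20.
Skilled: assigned the certificate, nets 25 − 7 = 18; deviating to no certificate nets 20.
Unskilled: assigned no certificate, nets 20; deviating to the certificate nets 25 − 8 = 17.
The Skilled type gains 2 by deviating.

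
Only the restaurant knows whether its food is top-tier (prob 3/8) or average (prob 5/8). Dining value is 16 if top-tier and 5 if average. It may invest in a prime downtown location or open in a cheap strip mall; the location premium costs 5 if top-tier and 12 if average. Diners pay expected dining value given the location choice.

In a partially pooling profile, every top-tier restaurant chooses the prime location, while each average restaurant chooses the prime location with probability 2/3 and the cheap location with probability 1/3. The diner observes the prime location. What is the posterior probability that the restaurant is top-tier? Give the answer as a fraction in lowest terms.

P(the prime location) = (3/8)·1 + (5/8)·(2/3) = 19/24.
By Bayes' rule, P(top-tier | the prime location) = (3/8) / (19/24) = 9/19.

9/19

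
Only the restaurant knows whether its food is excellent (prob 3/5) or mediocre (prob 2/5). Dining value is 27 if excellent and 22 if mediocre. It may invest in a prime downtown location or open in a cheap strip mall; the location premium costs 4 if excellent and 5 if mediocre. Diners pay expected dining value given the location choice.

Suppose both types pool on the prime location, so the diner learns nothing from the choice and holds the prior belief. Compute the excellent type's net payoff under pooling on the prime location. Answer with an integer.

Pooled price premium = 3/5·27 + 2/5·22 = 25.
excellent pays cost 4 for the prime location, so net payoff = 25 − 4 = 21.

21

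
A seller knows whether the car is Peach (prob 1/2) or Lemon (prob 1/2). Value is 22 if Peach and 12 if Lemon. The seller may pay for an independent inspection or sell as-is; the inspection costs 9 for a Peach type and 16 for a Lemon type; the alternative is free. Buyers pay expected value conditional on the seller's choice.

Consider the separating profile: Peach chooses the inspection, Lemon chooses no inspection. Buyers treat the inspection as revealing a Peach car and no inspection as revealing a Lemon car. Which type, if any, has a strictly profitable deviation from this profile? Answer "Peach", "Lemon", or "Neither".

Neither

The inspection pays 22; no inspection pays 12.
Peach: assigned the inspection, nets 22 − 9 = 13; deviating to no inspection nets 12.
Lemon: assigned no inspection, nets 12; deviating to the inspection nets 22 − 16 = 6.
Both types strictly prefer their assigned action; no profitable deviation.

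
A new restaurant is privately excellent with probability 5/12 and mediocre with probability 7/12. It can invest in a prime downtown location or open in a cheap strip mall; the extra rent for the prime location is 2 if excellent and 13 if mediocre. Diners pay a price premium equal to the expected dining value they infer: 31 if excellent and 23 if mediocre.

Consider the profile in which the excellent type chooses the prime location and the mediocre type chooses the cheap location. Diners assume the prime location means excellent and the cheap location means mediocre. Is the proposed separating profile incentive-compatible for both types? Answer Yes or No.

Yes

Under these beliefs, the prime location earns price premium 31 and the cheap location earns price premium 23.
excellent: the prime location nets 31 − 2 = 29; the cheap location nets 23. excellent prefers the prime location.
mediocre: the prime location nets 31 − 13 = 18; the cheap location nets 23. mediocre prefers the cheap location.
Neither type deviates, so the separating profile is an equilibrium.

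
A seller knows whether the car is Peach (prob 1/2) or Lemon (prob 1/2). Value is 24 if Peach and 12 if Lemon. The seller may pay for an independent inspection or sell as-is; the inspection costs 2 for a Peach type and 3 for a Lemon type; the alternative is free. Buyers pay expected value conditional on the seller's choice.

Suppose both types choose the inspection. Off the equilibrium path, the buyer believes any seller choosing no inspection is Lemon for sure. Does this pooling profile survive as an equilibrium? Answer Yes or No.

On path, the buyer holds the prior and pays 1/2·24 + 1/2·12 = 18. Off path (no inspection), believing Lemon, it pays 12.
Peach: the inspection nets 18 − 2 = 16; no inspection nets 12. Peach stays.
Lemon: the inspection nets 18 − 3 = 15; no inspection nets 12. Lemon stays.
No type deviates, so pooling is sustained.

Yes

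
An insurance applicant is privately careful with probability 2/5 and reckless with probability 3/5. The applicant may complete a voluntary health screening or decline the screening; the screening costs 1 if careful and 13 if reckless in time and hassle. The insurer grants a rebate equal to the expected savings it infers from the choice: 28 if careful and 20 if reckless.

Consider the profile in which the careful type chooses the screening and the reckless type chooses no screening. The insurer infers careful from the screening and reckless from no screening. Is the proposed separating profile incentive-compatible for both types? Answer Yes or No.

Under these beliefs, the screening earns rebate 28 and no screening earns rebate 20.
careful: the screening nets 28 − 1 = 27; no screening nets 20. careful prefers the screening.
reckless: the screening nets 28 − 13 = 15; no screening nets 20. reckless prefers no screening.
Neither type deviates, so the separating profile is an equilibrium.

Yes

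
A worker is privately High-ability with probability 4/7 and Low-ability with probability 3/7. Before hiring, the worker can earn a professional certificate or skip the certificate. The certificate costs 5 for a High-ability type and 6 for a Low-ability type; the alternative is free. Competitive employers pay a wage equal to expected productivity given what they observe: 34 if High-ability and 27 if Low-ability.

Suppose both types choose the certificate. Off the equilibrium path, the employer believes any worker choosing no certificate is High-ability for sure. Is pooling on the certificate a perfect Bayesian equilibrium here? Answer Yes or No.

No

On path, the employer holds the prior and pays 4/7·34 + 3/7·27 = 31. Off path (no certificate), believing High-ability, it pays 34.
High-ability: the certificate nets 31 − 5 = 26; no certificate nets 34. High-ability would deviate.
Low-ability: the certificate nets 31 − 6 = 25; no certificate nets 34. Low-ability would deviate.
A type deviates, so pooling fails.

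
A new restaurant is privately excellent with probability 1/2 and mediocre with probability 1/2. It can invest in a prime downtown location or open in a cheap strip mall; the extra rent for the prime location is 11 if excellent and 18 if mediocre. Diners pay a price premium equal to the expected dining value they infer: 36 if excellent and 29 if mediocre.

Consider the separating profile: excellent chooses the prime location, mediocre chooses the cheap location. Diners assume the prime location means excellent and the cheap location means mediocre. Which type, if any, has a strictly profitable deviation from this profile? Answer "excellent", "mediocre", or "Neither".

excellent

The prime location pays 36; the cheap location pays 29.
excellent: assigned the prime location, nets 36 − 11 = 25; deviating to the cheap location nets 29.
mediocre: assigned the cheap location, nets 29; deviating to the prime location nets 36 − 18 = 18.
The excellent type gains 4 by deviating.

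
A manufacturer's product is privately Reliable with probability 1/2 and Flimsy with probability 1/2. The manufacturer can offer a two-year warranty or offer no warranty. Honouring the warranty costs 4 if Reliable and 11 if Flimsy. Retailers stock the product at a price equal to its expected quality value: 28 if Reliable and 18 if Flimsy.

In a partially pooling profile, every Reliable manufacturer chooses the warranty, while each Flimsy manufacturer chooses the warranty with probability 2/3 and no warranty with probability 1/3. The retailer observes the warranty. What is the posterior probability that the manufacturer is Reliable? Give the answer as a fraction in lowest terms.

3/5

P(the warranty) = (1/2)·1 + (1/2)·(2/3) = 5/6.
By Bayes' rule, P(Reliable | the warranty) = (1/2) / (5/6) = 3/5.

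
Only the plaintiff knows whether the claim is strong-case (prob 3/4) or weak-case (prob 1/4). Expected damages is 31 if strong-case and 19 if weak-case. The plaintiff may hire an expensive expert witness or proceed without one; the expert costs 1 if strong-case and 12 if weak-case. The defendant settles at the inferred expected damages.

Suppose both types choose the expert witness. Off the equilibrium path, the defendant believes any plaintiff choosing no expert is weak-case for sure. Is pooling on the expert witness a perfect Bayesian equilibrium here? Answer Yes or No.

No

On path, the defendant holds the prior and pays 3/4·31 + 1/4·19 = 28. Off path (no expert), believing weak-case, it pays 19.
strong-case: the expert witness nets 28 − 1 = 27; no expert nets 19. strong-case stays.
weak-case: the expert witness nets 28 − 12 = 16; no expert nets 19. weak-case would deviate.
A type deviates, so pooling fails.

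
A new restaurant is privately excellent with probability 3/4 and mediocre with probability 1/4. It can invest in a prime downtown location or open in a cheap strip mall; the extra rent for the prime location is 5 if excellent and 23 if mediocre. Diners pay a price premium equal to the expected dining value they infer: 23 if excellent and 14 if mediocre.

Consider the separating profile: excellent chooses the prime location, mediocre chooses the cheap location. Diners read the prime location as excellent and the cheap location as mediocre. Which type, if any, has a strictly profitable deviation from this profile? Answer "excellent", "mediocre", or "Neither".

The prime location pays 23; the cheap location pays 14.
excellent: assigned the prime location, nets 23 − 5 = 18; deviating to the cheap location nets 14.
mediocre: assigned the cheap location, nets 14; deviating to the prime location nets 23 − 23 = 0.
Both types strictly prefer their assigned action; no profitable deviation.

Neither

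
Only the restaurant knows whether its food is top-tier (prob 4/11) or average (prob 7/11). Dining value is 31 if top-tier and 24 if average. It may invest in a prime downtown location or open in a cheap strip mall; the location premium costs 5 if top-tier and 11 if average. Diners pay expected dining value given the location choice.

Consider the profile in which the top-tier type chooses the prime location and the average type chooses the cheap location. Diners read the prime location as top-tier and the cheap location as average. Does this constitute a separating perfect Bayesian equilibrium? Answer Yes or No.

Yes

Under these beliefs, the prime location earns price premium 31 and the cheap location earns price premium 24.
top-tier: the prime location nets 31 − 5 = 26; the cheap location nets 24. top-tier prefers the prime location.
average: the prime location nets 31 − 11 = 20; the cheap location nets 24. average prefers the cheap location.
Neither type deviates, so the separating profile is an equilibrium.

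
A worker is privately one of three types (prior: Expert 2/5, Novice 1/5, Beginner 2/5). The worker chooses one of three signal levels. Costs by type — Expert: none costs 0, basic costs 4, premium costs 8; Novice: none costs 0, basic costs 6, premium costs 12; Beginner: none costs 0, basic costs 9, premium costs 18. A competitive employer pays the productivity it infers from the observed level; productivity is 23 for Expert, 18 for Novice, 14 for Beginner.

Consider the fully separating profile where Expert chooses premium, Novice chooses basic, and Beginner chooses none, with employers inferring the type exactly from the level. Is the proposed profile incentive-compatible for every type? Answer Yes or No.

No

Separating wages: premium → 23, basic → 18, none → 14.
Expert (assigned premium): none: 14 − 0 = 14; basic: 18 − 4 = 14; premium: 23 − 8 = 15. Expert stays.
Novice (assigned basic): none: 14 − 0 = 14; basic: 18 − 6 = 12; premium: 23 − 12 = 11. Novice prefers none.
Beginner (assigned none): none: 14 − 0 = 14; basic: 18 − 9 = 9; premium: 23 − 18 = 5. Beginner stays.
At least one type deviates; the separating profile fails.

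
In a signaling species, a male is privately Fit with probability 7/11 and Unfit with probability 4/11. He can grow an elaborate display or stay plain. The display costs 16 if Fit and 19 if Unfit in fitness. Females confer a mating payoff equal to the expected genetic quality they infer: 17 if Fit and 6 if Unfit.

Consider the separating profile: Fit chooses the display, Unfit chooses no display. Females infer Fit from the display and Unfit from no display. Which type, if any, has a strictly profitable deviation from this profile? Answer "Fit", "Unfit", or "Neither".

The display pays 17; no display pays 6.
Fit: assigned the display, nets 17 − 16 = 1; deviating to no display nets 6.
Unfit: assigned no display, nets 6; deviating to the display nets 17 − 19 = -2.
The Fit type gains 5 by deviating.

Fit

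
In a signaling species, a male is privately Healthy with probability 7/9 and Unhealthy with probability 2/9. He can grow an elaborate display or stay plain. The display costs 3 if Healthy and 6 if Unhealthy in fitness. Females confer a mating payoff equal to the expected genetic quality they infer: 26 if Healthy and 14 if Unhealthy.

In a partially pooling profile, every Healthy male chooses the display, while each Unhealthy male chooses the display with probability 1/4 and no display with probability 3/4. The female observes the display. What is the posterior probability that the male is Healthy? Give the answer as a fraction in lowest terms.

14/15

P(the display) = (7/9)·1 + (2/9)·(1/4) = 5/6.
By Bayes' rule, P(Healthy | the display) = (7/9) / (5/6) = 14/15.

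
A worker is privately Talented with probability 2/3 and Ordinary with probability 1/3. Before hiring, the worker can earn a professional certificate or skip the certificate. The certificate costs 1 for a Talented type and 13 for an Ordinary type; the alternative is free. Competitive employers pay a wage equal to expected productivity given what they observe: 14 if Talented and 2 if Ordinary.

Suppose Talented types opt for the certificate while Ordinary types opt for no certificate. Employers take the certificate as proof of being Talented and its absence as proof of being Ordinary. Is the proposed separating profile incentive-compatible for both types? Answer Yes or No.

Yes

Under these beliefs, the certificate earns wage 14 and no certificate earns wage 2.
Talented: the certificate nets 14 − 1 = 13; no certificate nets 2. Talented prefers the certificate.
Ordinary: the certificate nets 14 − 13 = 1; no certificate nets 2. Ordinary prefers no certificate.
Neither type deviates, so the separating profile is an equilibrium.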